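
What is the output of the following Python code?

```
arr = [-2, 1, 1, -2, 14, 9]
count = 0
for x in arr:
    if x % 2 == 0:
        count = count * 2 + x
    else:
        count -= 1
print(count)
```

-7

x=-2: even, count = 0*2+(-2) = -2
x=1: not even, count = (-2)-1 = -3
x=1: not even, count = (-3)-1 = -4
x=-2: even, count = (-4)*2+(-2) = -10
x=14: even, count = (-10)*2+14 = -6
x=9: not even, count = (-6)-1 = -7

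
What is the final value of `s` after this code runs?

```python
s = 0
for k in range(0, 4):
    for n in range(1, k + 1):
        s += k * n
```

k=1,n=1: s = 0+1 = 1
k=2,n=1: s = 1+2 = 3
k=2,n=2: s = 3+4 = 7
k=3,n=1: s = 7+3 = 10
k=3,n=2: s = 10+6 = 16
k=3,n=3: s = 16+9 = 25

25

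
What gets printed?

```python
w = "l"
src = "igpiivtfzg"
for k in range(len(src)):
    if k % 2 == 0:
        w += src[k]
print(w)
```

k=0: add 'i' → 'li'
k=1: skip
k=2: add 'p' → 'lip'
k=3: skip
k=4: add 'i' → 'lipi'
k=5: skip
k=6: add 't' → 'lipit'
k=7: skip
k=8: add 'z' → 'lipitz'
k=9: skip

lipitz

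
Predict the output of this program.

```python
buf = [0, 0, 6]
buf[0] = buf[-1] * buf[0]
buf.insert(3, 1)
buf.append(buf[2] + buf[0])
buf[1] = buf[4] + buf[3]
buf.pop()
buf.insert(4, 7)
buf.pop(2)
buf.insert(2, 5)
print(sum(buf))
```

20

buf[0] = buf[-1]*buf[0] = 6*0 = 0 → [0, 0, 6]
insert 1 at 3 → [0, 0, 6, 1]
append buf[2]+buf[0] = 6+0 = 6 → [0, 0, 6, 1, 6]
buf[1] = buf[4]+buf[3] = 6+1 = 7 → [0, 7, 6, 1, 6]
pop() removes 6 → [0, 7, 6, 1]
insert 7 at 4 → [0, 7, 6, 1, 7]
pop(2) removes 6 → [0, 7, 1, 7]
insert 5 at 2 → [0, 7, 5, 1, 7]
sum = 20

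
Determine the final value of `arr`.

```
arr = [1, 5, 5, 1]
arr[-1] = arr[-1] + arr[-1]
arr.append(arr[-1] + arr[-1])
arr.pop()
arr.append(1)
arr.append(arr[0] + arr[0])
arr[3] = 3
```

[1, 5, 5, 3, 1, 2]

arr[-1] = arr[-1]+arr[-1] = 1+1 = 2 → [1, 5, 5, 2]
append arr[-1]+arr[-1] = 2+2 = 4 → [1, 5, 5, 2, 4]
pop() removes 4 → [1, 5, 5, 2]
append 1 → [1, 5, 5, 2, 1]
append arr[0]+arr[0] = 1+1 = 2 → [1, 5, 5, 2, 1, 2]
arr[3] = 3 → [1, 5, 5, 3, 1, 2]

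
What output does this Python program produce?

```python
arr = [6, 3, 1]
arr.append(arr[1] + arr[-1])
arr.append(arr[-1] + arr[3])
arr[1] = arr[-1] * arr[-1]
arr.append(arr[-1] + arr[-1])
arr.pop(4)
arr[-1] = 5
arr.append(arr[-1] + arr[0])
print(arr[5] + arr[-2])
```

16

append arr[1]+arr[-1] = 3+1 = 4 → [6, 3, 1, 4]
append arr[-1]+arr[3] = 4+4 = 8 → [6, 3, 1, 4, 8]
arr[1] = arr[-1]*arr[-1] = 8*8 = 64 → [6, 64, 1, 4, 8]
append arr[-1]+arr[-1] = 8+8 = 16 → [6, 64, 1, 4, 8, 16]
pop(4) removes 8 → [6, 64, 1, 4, 16]
arr[-1] = 5 → [6, 64, 1, 4, 5]
append arr[-1]+arr[0] = 5+6 = 11 → [6, 64, 1, 4, 5, 11]
arr[5]+arr[-2] = 11+5 = 16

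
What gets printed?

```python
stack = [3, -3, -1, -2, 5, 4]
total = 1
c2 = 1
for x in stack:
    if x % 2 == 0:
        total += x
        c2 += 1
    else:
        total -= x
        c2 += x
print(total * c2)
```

x=3: not even, total = 1-3 = -2; c2=4
x=-3: not even, total = (-2)-(-3) = 1; c2=1
x=-1: not even, total = 1-(-1) = 2; c2=0
x=-2: even, total = 2+(-2) = 0; c2=1
x=5: not even, total = 0-5 = -5; c2=6
x=4: even, total = (-5)+4 = -1; c2=7
total*c2 = (-1)*7 = -7

-7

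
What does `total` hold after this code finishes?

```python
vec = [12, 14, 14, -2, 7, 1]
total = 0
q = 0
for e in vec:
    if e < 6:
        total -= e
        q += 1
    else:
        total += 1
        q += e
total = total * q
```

e=12: not <6, total = 0+1 = 1; q=12
e=14: not <6, total = 1+1 = 2; q=26
e=14: not <6, total = 2+1 = 3; q=40
e=-2: <6, total = 3-(-2) = 5; q=41
e=7: not <6, total = 5+1 = 6; q=48
e=1: <6, total = 6-1 = 5; q=49
total*q = 5*49 = 245

245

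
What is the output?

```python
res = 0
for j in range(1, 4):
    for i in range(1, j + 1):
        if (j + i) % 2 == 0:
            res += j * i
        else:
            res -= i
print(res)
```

14

j=1,i=1: even sum, res = 0+1 = 1
j=2,i=1: odd sum, res = 1-1 = 0
j=2,i=2: even sum, res = 0+4 = 4
j=3,i=1: even sum, res = 4+3 = 7
j=3,i=2: odd sum, res = 7-2 = 5
j=3,i=3: even sum, res = 5+9 = 14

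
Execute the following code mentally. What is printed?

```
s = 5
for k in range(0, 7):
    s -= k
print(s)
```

k=0: s = 5-0 = 5
k=1: s = 5-1 = 4
k=2: s = 4-2 = 2
k=3: s = 2-3 = -1
k=4: s = (-1)-4 = -5
k=5: s = (-5)-5 = -10
k=6: s = (-10)-6 = -16

-16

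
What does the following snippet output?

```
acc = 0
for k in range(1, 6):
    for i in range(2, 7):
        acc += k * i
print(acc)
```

300

k=1,i=2: acc = 0+2 = 2
k=1,i=3: acc = 2+3 = 5
k=1,i=4: acc = 5+4 = 9
k=1,i=5: acc = 9+5 = 14
k=1,i=6: acc = 14+6 = 20
k=2,i=2: acc = 20+4 = 24
k=2,i=3: acc = 24+6 = 30
k=2,i=4: acc = 30+8 = 38
k=2,i=5: acc = 38+10 = 48
k=2,i=6: acc = 48+12 = 60
k=3,i=2: acc = 60+6 = 66
k=3,i=3: acc = 66+9 = 75
k=3,i=4: acc = 75+12 = 87
k=3,i=5: acc = 87+15 = 102
k=3,i=6: acc = 102+18 = 120
k=4,i=2: acc = 120+8 = 128
k=4,i=3: acc = 128+12 = 140
k=4,i=4: acc = 140+16 = 156
k=4,i=5: acc = 156+20 = 176
k=4,i=6: acc = 176+24 = 200
k=5,i=2: acc = 200+10 = 210
k=5,i=3: acc = 210+15 = 225
k=5,i=4: acc = 225+20 = 245
k=5,i=5: acc = 245+25 = 270
k=5,i=6: acc = 270+30 = 300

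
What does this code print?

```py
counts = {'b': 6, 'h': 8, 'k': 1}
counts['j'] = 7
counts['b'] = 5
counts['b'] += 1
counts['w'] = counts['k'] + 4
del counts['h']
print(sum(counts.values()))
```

counts['j'] = 7 → {'b': 6, 'h': 8, 'k': 1, 'j': 7}
counts['b'] = 5 → {'b': 5, 'h': 8, 'k': 1, 'j': 7}
counts['b'] = 5+1 = 6 → {'b': 6, 'h': 8, 'k': 1, 'j': 7}
counts['w'] = counts['k']+4 = 5 → {'b': 6, 'h': 8, 'k': 1, 'j': 7, 'w': 5}
del 'h' → {'b': 6, 'k': 1, 'j': 7, 'w': 5}
sum of values = 19

19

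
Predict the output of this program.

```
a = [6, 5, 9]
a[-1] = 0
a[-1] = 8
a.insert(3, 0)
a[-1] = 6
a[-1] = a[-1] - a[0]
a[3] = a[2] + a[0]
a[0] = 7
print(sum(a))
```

34

a[-1] = 0 → [6, 5, 0]
a[-1] = 8 → [6, 5, 8]
insert 0 at 3 → [6, 5, 8, 0]
a[-1] = 6 → [6, 5, 8, 6]
a[-1] = a[-1]-a[0] = 6-6 = 0 → [6, 5, 8, 0]
a[3] = a[2]+a[0] = 8+6 = 14 → [6, 5, 8, 14]
a[0] = 7 → [7, 5, 8, 14]
sum = 34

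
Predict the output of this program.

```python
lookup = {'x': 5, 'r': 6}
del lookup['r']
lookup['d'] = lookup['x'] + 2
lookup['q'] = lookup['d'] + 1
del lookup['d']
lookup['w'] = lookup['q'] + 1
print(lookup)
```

{'x': 5, 'q': 8, 'w': 9}

del 'r' → {'x': 5}
lookup['d'] = lookup['x']+2 = 7 → {'x': 5, 'd': 7}
lookup['q'] = lookup['d']+1 = 8 → {'x': 5, 'd': 7, 'q': 8}
del 'd' → {'x': 5, 'q': 8}
lookup['w'] = lookup['q']+1 = 9 → {'x': 5, 'q': 8, 'w': 9}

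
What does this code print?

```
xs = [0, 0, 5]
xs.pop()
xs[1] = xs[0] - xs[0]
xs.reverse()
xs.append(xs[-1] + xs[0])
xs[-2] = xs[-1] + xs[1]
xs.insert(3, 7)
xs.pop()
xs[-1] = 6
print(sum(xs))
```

pop() removes 5 → [0, 0]
xs[1] = xs[0]-xs[0] = 0-0 = 0 → [0, 0]
reverse → [0, 0]
append xs[-1]+xs[0] = 0+0 = 0 → [0, 0, 0]
xs[-2] = xs[-1]+xs[1] = 0+0 = 0 → [0, 0, 0]
insert 7 at 3 → [0, 0, 0, 7]
pop() removes 7 → [0, 0, 0]
xs[-1] = 6 → [0, 0, 6]
sum = 6

6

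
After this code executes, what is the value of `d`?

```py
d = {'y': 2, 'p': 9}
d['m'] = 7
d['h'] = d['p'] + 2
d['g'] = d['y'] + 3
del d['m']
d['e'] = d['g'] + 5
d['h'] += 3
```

d['m'] = 7 → {'y': 2, 'p': 9, 'm': 7}
d['h'] = d['p']+2 = 11 → {'y': 2, 'p': 9, 'm': 7, 'h': 11}
d['g'] = d['y']+3 = 5 → {'y': 2, 'p': 9, 'm': 7, 'h': 11, 'g': 5}
del 'm' → {'y': 2, 'p': 9, 'h': 11, 'g': 5}
d['e'] = d['g']+5 = 10 → {'y': 2, 'p': 9, 'h': 11, 'g': 5, 'e': 10}
d['h'] = 11+3 = 14 → {'y': 2, 'p': 9, 'h': 14, 'g': 5, 'e': 10}

{'y': 2, 'p': 9, 'h': 14, 'g': 5, 'e': 10}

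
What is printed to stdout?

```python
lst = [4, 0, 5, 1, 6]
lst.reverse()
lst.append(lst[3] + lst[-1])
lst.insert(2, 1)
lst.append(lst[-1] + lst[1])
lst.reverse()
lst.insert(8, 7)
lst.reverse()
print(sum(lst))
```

reverse → [6, 1, 5, 0, 4]
append lst[3]+lst[-1] = 0+4 = 4 → [6, 1, 5, 0, 4, 4]
insert 1 at 2 → [6, 1, 1, 5, 0, 4, 4]
append lst[-1]+lst[1] = 4+1 = 5 → [6, 1, 1, 5, 0, 4, 4, 5]
reverse → [5, 4, 4, 0, 5, 1, 1, 6]
insert 7 at 8 → [5, 4, 4, 0, 5, 1, 1, 6, 7]
reverse → [7, 6, 1, 1, 5, 0, 4, 4, 5]
sum = 33

33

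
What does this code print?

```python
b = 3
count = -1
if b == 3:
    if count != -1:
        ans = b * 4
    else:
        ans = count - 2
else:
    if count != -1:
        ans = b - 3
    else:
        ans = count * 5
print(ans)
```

-3

b=3, count=-1
b == 3 is True; count != -1 is False
→ ans = count - 2 = -3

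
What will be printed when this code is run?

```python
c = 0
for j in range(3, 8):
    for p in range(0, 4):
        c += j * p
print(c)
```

j=3,p=0: c = 0+0 = 0
j=3,p=1: c = 0+3 = 3
j=3,p=2: c = 3+6 = 9
j=3,p=3: c = 9+9 = 18
j=4,p=0: c = 18+0 = 18
j=4,p=1: c = 18+4 = 22
j=4,p=2: c = 22+8 = 30
j=4,p=3: c = 30+12 = 42
j=5,p=0: c = 42+0 = 42
j=5,p=1: c = 42+5 = 47
j=5,p=2: c = 47+10 = 57
j=5,p=3: c = 57+15 = 72
j=6,p=0: c = 72+0 = 72
j=6,p=1: c = 72+6 = 78
j=6,p=2: c = 78+12 = 90
j=6,p=3: c = 90+18 = 108
j=7,p=0: c = 108+0 = 108
j=7,p=1: c = 108+7 = 115
j=7,p=2: c = 115+14 = 129
j=7,p=3: c = 129+21 = 150

150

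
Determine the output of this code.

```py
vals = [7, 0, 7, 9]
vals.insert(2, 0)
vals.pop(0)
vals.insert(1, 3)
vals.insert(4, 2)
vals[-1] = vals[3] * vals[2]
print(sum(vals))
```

insert 0 at 2 → [7, 0, 0, 7, 9]
pop(0) removes 7 → [0, 0, 7, 9]
insert 3 at 1 → [0, 3, 0, 7, 9]
insert 2 at 4 → [0, 3, 0, 7, 2, 9]
vals[-1] = vals[3]*vals[2] = 7*0 = 0 → [0, 3, 0, 7, 2, 0]
sum = 12

12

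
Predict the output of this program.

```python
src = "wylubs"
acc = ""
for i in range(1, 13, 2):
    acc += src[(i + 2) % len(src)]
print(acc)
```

i=1: add src[3]='u' → 'u'
i=3: add src[5]='s' → 'us'
i=5: add src[1]='y' → 'usy'
i=7: add src[3]='u' → 'usyu'
i=9: add src[5]='s' → 'usyus'
i=11: add src[1]='y' → 'usyusy'

usyusy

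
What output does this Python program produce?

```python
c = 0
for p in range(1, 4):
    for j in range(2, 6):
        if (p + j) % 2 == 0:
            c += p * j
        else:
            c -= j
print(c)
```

24

p=1,j=2: odd sum, c = 0-2 = -2
p=1,j=3: even sum, c = (-2)+3 = 1
p=1,j=4: odd sum, c = 1-4 = -3
p=1,j=5: even sum, c = (-3)+5 = 2
p=2,j=2: even sum, c = 2+4 = 6
p=2,j=3: odd sum, c = 6-3 = 3
p=2,j=4: even sum, c = 3+8 = 11
p=2,j=5: odd sum, c = 11-5 = 6
p=3,j=2: odd sum, c = 6-2 = 4
p=3,j=3: even sum, c = 4+9 = 13
p=3,j=4: odd sum, c = 13-4 = 9
p=3,j=5: even sum, c = 9+15 = 24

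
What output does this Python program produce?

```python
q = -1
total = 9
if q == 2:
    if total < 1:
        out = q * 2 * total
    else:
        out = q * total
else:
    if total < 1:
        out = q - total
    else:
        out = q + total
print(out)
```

q=-1, total=9
q == 2 is False; total < 1 is False
→ out = q + total = 8

8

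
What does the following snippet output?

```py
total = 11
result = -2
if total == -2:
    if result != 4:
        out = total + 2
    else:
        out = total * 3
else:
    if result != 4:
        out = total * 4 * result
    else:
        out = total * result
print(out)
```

-88

total=11, result=-2
total == -2 is False; result != 4 is True
→ out = total * 4 * result = -88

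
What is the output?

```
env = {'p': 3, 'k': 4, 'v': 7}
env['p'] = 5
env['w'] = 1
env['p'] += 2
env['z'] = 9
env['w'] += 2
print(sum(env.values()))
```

env['p'] = 5 → {'p': 5, 'k': 4, 'v': 7}
env['w'] = 1 → {'p': 5, 'k': 4, 'v': 7, 'w': 1}
env['p'] = 5+2 = 7 → {'p': 7, 'k': 4, 'v': 7, 'w': 1}
env['z'] = 9 → {'p': 7, 'k': 4, 'v': 7, 'w': 1, 'z': 9}
env['w'] = 1+2 = 3 → {'p': 7, 'k': 4, 'v': 7, 'w': 3, 'z': 9}
sum of values = 30

30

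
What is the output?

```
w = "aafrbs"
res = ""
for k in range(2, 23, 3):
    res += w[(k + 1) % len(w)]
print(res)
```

k=2: add w[3]='r' → 'r'
k=5: add w[0]='a' → 'ra'
k=8: add w[3]='r' → 'rar'
k=11: add w[0]='a' → 'rara'
k=14: add w[3]='r' → 'rarar'
k=17: add w[0]='a' → 'rarara'
k=20: add w[3]='r' → 'rararar'

rararar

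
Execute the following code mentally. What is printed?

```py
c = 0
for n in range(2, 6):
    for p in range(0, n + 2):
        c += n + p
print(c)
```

n=2,p=0: c = 0+2 = 2
n=2,p=1: c = 2+3 = 5
n=2,p=2: c = 5+4 = 9
n=2,p=3: c = 9+5 = 14
n=3,p=0: c = 14+3 = 17
n=3,p=1: c = 17+4 = 21
n=3,p=2: c = 21+5 = 26
n=3,p=3: c = 26+6 = 32
n=3,p=4: c = 32+7 = 39
n=4,p=0: c = 39+4 = 43
n=4,p=1: c = 43+5 = 48
n=4,p=2: c = 48+6 = 54
n=4,p=3: c = 54+7 = 61
n=4,p=4: c = 61+8 = 69
n=4,p=5: c = 69+9 = 78
n=5,p=0: c = 78+5 = 83
n=5,p=1: c = 83+6 = 89
n=5,p=2: c = 89+7 = 96
n=5,p=3: c = 96+8 = 104
n=5,p=4: c = 104+9 = 113
n=5,p=5: c = 113+10 = 123
n=5,p=6: c = 123+11 = 134

134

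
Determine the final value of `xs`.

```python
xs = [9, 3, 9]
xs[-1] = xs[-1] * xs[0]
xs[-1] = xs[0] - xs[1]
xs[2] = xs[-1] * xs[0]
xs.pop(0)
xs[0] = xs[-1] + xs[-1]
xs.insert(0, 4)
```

[4, 108, 54]

xs[-1] = xs[-1]*xs[0] = 9*9 = 81 → [9, 3, 81]
xs[-1] = xs[0]-xs[1] = 9-3 = 6 → [9, 3, 6]
xs[2] = xs[-1]*xs[0] = 6*9 = 54 → [9, 3, 54]
pop(0) removes 9 → [3, 54]
xs[0] = xs[-1]+xs[-1] = 54+54 = 108 → [108, 54]
insert 4 at 0 → [4, 108, 54]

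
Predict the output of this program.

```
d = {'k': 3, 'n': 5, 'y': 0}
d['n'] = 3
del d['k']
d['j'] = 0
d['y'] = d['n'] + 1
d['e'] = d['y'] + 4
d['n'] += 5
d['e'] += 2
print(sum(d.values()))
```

22

d['n'] = 3 → {'k': 3, 'n': 3, 'y': 0}
del 'k' → {'n': 3, 'y': 0}
d['j'] = 0 → {'n': 3, 'y': 0, 'j': 0}
d['y'] = d['n']+1 = 4 → {'n': 3, 'y': 4, 'j': 0}
d['e'] = d['y']+4 = 8 → {'n': 3, 'y': 4, 'j': 0, 'e': 8}
d['n'] = 3+5 = 8 → {'n': 8, 'y': 4, 'j': 0, 'e': 8}
d['e'] = 8+2 = 10 → {'n': 8, 'y': 4, 'j': 0, 'e': 10}
sum of values = 22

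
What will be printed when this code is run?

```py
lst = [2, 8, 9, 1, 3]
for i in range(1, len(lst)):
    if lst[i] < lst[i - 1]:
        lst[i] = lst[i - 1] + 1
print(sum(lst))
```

40

i=1: 8>=2, unchanged → [2, 8, 9, 1, 3]
i=2: 9>=8, unchanged → [2, 8, 9, 1, 3]
i=3: 1<9, lst[3] = 9+1 = 10 → [2, 8, 9, 10, 3]
i=4: 3<10, lst[4] = 10+1 = 11 → [2, 8, 9, 10, 11]
sum = 40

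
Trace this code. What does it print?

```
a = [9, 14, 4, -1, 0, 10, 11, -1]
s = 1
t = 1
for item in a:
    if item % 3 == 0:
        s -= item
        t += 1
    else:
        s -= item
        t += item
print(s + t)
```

-5

item=9: %3==0, s = 1-9 = -8; t=2
item=14: not %3==0, s = (-8)-14 = -22; t=16
item=4: not %3==0, s = (-22)-4 = -26; t=20
item=-1: not %3==0, s = (-26)-(-1) = -25; t=19
item=0: %3==0, s = (-25)-0 = -25; t=20
item=10: not %3==0, s = (-25)-10 = -35; t=30
item=11: not %3==0, s = (-35)-11 = -46; t=41
item=-1: not %3==0, s = (-46)-(-1) = -45; t=40
s+t = (-45)+40 = -5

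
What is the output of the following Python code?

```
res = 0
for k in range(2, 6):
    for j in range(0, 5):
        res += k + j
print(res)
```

k=2,j=0: res = 0+2 = 2
k=2,j=1: res = 2+3 = 5
k=2,j=2: res = 5+4 = 9
k=2,j=3: res = 9+5 = 14
k=2,j=4: res = 14+6 = 20
k=3,j=0: res = 20+3 = 23
k=3,j=1: res = 23+4 = 27
k=3,j=2: res = 27+5 = 32
k=3,j=3: res = 32+6 = 38
k=3,j=4: res = 38+7 = 45
k=4,j=0: res = 45+4 = 49
k=4,j=1: res = 49+5 = 54
k=4,j=2: res = 54+6 = 60
k=4,j=3: res = 60+7 = 67
k=4,j=4: res = 67+8 = 75
k=5,j=0: res = 75+5 = 80
k=5,j=1: res = 80+6 = 86
k=5,j=2: res = 86+7 = 93
k=5,j=3: res = 93+8 = 101
k=5,j=4: res = 101+9 = 110

110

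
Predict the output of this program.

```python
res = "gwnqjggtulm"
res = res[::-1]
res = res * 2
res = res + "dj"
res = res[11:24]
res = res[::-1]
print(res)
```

reverse → 'mlutggjqnwg'
repeat ×2 → 'mlutggjqnwgmlutggjqnwg'
+ 'dj' → 'mlutggjqnwgmlutggjqnwgdj'
slice [11:24] → 'mlutggjqnwgdj'
reverse → 'jdgwnqjggtulm'

jdgwnqjggtulm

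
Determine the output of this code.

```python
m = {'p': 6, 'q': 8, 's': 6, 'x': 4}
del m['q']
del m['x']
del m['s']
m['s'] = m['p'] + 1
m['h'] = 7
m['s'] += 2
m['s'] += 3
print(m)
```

del 'q' → {'p': 6, 's': 6, 'x': 4}
del 'x' → {'p': 6, 's': 6}
del 's' → {'p': 6}
m['s'] = m['p']+1 = 7 → {'p': 6, 's': 7}
m['h'] = 7 → {'p': 6, 's': 7, 'h': 7}
m['s'] = 7+2 = 9 → {'p': 6, 's': 9, 'h': 7}
m['s'] = 9+3 = 12 → {'p': 6, 's': 12, 'h': 7}

{'p': 6, 's': 12, 'h': 7}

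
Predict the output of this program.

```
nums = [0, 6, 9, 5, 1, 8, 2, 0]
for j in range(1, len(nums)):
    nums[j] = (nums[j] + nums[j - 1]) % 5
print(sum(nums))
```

j=1: nums[1] = (6+0)%5 = 1 → [0, 1, 9, 5, 1, 8, 2, 0]
j=2: nums[2] = (9+1)%5 = 0 → [0, 1, 0, 5, 1, 8, 2, 0]
j=3: nums[3] = (5+0)%5 = 0 → [0, 1, 0, 0, 1, 8, 2, 0]
j=4: nums[4] = (1+0)%5 = 1 → [0, 1, 0, 0, 1, 8, 2, 0]
j=5: nums[5] = (8+1)%5 = 4 → [0, 1, 0, 0, 1, 4, 2, 0]
j=6: nums[6] = (2+4)%5 = 1 → [0, 1, 0, 0, 1, 4, 1, 0]
j=7: nums[7] = (0+1)%5 = 1 → [0, 1, 0, 0, 1, 4, 1, 1]
sum = 8

8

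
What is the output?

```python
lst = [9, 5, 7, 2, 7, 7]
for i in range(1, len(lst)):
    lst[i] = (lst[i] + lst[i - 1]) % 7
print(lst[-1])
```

2

i=1: lst[1] = (5+9)%7 = 0 → [9, 0, 7, 2, 7, 7]
i=2: lst[2] = (7+0)%7 = 0 → [9, 0, 0, 2, 7, 7]
i=3: lst[3] = (2+0)%7 = 2 → [9, 0, 0, 2, 7, 7]
i=4: lst[4] = (7+2)%7 = 2 → [9, 0, 0, 2, 2, 7]
i=5: lst[5] = (7+2)%7 = 2 → [9, 0, 0, 2, 2, 2]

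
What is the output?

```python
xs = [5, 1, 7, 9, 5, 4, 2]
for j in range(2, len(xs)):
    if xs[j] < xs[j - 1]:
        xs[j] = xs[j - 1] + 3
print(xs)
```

j=2: 7>=1, unchanged → [5, 1, 7, 9, 5, 4, 2]
j=3: 9>=7, unchanged → [5, 1, 7, 9, 5, 4, 2]
j=4: 5<9, xs[4] = 9+3 = 12 → [5, 1, 7, 9, 12, 4, 2]
j=5: 4<12, xs[5] = 12+3 = 15 → [5, 1, 7, 9, 12, 15, 2]
j=6: 2<15, xs[6] = 15+3 = 18 → [5, 1, 7, 9, 12, 15, 18]

[5, 1, 7, 9, 12, 15, 18]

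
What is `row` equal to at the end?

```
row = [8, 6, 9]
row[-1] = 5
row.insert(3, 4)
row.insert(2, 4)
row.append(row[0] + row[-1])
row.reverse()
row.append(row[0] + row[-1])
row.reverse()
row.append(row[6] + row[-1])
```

row[-1] = 5 → [8, 6, 5]
insert 4 at 3 → [8, 6, 5, 4]
insert 4 at 2 → [8, 6, 4, 5, 4]
append row[0]+row[-1] = 8+4 = 12 → [8, 6, 4, 5, 4, 12]
reverse → [12, 4, 5, 4, 6, 8]
append row[0]+row[-1] = 12+8 = 20 → [12, 4, 5, 4, 6, 8, 20]
reverse → [20, 8, 6, 4, 5, 4, 12]
append row[6]+row[-1] = 12+12 = 24 → [20, 8, 6, 4, 5, 4, 12, 24]

[20, 8, 6, 4, 5, 4, 12, 24]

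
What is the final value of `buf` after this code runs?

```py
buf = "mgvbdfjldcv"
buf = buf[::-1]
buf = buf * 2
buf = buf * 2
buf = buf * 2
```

reverse → 'vcdljfdbvgm'
repeat ×2 → 'vcdljfdbvgmvcdljfdbvgm'
repeat ×2 → 'vcdljfdbvgmvcdljfdbvgmvcdljfdbvgmvcdljfdbvgm'
repeat ×2 → 'vcdljfdbvgmvcdljfdbvgmvcdljfdbvgmvcdljfdbvgmvcdljfdbvgmvcdljfdbvgmvcdljfdbvgmvcdljfdbvgm'

'vcdljfdbvgmvcdljfdbvgmvcdljfdbvgmvcdljfdbvgmvcdljfdbvgmvcdljfdbvgmvcdljfdbvgmvcdljfdbvgm'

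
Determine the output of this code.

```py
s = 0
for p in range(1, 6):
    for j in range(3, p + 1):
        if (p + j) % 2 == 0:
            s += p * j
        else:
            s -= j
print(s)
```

p=3,j=3: even sum, s = 0+9 = 9
p=4,j=3: odd sum, s = 9-3 = 6
p=4,j=4: even sum, s = 6+16 = 22
p=5,j=3: even sum, s = 22+15 = 37
p=5,j=4: odd sum, s = 37-4 = 33
p=5,j=5: even sum, s = 33+25 = 58

58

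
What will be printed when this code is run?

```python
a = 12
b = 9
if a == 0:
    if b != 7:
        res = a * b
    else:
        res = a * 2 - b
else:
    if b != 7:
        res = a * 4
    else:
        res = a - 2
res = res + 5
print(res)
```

a=12, b=9
a == 0 is False; b != 7 is True
→ res = a * 4 = 48
res = 48+5 = 53

53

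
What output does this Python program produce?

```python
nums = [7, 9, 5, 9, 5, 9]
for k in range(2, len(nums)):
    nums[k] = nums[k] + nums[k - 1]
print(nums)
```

k=2: nums[2] = 5+9 = 14 → [7, 9, 14, 9, 5, 9]
k=3: nums[3] = 9+14 = 23 → [7, 9, 14, 23, 5, 9]
k=4: nums[4] = 5+23 = 28 → [7, 9, 14, 23, 28, 9]
k=5: nums[5] = 9+28 = 37 → [7, 9, 14, 23, 28, 37]

[7, 9, 14, 23, 28, 37]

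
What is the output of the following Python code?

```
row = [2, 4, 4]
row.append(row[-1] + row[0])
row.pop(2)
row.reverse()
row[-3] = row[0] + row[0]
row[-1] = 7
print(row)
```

[12, 4, 7]

append row[-1]+row[0] = 4+2 = 6 → [2, 4, 4, 6]
pop(2) removes 4 → [2, 4, 6]
reverse → [6, 4, 2]
row[-3] = row[0]+row[0] = 6+6 = 12 → [12, 4, 2]
row[-1] = 7 → [12, 4, 7]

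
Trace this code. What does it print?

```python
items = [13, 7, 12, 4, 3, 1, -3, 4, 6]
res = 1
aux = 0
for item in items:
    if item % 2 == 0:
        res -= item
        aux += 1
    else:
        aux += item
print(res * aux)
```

item=13: not even; aux=13
item=7: not even; aux=20
item=12: even, res = 1-12 = -11; aux=21
item=4: even, res = (-11)-4 = -15; aux=22
item=3: not even; aux=25
item=1: not even; aux=26
item=-3: not even; aux=23
item=4: even, res = (-15)-4 = -19; aux=24
item=6: even, res = (-19)-6 = -25; aux=25
res*aux = (-25)*25 = -625

-625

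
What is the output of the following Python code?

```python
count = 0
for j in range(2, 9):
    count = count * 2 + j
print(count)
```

374

j=2: count = 0*2+2 = 2
j=3: count = 2*2+3 = 7
j=4: count = 7*2+4 = 18
j=5: count = 18*2+5 = 41
j=6: count = 41*2+6 = 88
j=7: count = 88*2+7 = 183
j=8: count = 183*2+8 = 374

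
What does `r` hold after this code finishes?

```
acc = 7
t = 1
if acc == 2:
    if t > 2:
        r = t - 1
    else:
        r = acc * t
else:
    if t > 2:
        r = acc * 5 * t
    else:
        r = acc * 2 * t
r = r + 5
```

19

acc=7, t=1
acc == 2 is False; t > 2 is False
→ r = acc * 2 * t = 14
r = 14+5 = 19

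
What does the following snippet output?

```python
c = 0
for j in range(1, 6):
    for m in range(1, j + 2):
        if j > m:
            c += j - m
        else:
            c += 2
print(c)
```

40

j=1,m=1: not 1>1, c = 0+2 = 2
j=1,m=2: not 1>2, c = 2+2 = 4
j=2,m=1: 2>1, c = 4+1 = 5
j=2,m=2: not 2>2, c = 5+2 = 7
j=2,m=3: not 2>3, c = 7+2 = 9
j=3,m=1: 3>1, c = 9+2 = 11
j=3,m=2: 3>2, c = 11+1 = 12
j=3,m=3: not 3>3, c = 12+2 = 14
j=3,m=4: not 3>4, c = 14+2 = 16
j=4,m=1: 4>1, c = 16+3 = 19
j=4,m=2: 4>2, c = 19+2 = 21
j=4,m=3: 4>3, c = 21+1 = 22
j=4,m=4: not 4>4, c = 22+2 = 24
j=4,m=5: not 4>5, c = 24+2 = 26
j=5,m=1: 5>1, c = 26+4 = 30
j=5,m=2: 5>2, c = 30+3 = 33
j=5,m=3: 5>3, c = 33+2 = 35
j=5,m=4: 5>4, c = 35+1 = 36
j=5,m=5: not 5>5, c = 36+2 = 38
j=5,m=6: not 5>6, c = 38+2 = 40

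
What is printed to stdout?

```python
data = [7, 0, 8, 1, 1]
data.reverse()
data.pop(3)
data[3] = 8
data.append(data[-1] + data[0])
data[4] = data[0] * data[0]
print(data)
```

reverse → [1, 1, 8, 0, 7]
pop(3) removes 0 → [1, 1, 8, 7]
data[3] = 8 → [1, 1, 8, 8]
append data[-1]+data[0] = 8+1 = 9 → [1, 1, 8, 8, 9]
data[4] = data[0]*data[0] = 1*1 = 1 → [1, 1, 8, 8, 1]

[1, 1, 8, 8, 1]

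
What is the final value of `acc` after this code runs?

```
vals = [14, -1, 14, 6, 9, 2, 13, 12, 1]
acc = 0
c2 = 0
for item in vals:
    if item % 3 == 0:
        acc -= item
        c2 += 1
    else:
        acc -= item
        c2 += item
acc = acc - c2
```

-116

item=14: not %3==0, acc = 0-14 = -14; c2=14
item=-1: not %3==0, acc = (-14)-(-1) = -13; c2=13
item=14: not %3==0, acc = (-13)-14 = -27; c2=27
item=6: %3==0, acc = (-27)-6 = -33; c2=28
item=9: %3==0, acc = (-33)-9 = -42; c2=29
item=2: not %3==0, acc = (-42)-2 = -44; c2=31
item=13: not %3==0, acc = (-44)-13 = -57; c2=44
item=12: %3==0, acc = (-57)-12 = -69; c2=45
item=1: not %3==0, acc = (-69)-1 = -70; c2=46
acc-c2 = (-70)-46 = -116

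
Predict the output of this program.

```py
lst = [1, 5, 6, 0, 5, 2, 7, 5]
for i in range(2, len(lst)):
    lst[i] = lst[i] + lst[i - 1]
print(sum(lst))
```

i=2: lst[2] = 6+5 = 11 → [1, 5, 11, 0, 5, 2, 7, 5]
i=3: lst[3] = 0+11 = 11 → [1, 5, 11, 11, 5, 2, 7, 5]
i=4: lst[4] = 5+11 = 16 → [1, 5, 11, 11, 16, 2, 7, 5]
i=5: lst[5] = 2+16 = 18 → [1, 5, 11, 11, 16, 18, 7, 5]
i=6: lst[6] = 7+18 = 25 → [1, 5, 11, 11, 16, 18, 25, 5]
i=7: lst[7] = 5+25 = 30 → [1, 5, 11, 11, 16, 18, 25, 30]
sum = 117

117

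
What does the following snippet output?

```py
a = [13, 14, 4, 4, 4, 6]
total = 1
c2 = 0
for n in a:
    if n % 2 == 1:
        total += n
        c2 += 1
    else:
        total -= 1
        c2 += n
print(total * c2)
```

n=13: odd, total = 1+13 = 14; c2=1
n=14: not odd, total = 14-1 = 13; c2=15
n=4: not odd, total = 13-1 = 12; c2=19
n=4: not odd, total = 12-1 = 11; c2=23
n=4: not odd, total = 11-1 = 10; c2=27
n=6: not odd, total = 10-1 = 9; c2=33
total*c2 = 9*33 = 297

297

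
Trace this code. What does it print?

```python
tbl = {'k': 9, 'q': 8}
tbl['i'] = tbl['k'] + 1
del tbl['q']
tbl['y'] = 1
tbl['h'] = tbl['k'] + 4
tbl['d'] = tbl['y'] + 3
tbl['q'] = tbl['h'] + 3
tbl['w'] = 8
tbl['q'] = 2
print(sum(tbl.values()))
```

tbl['i'] = tbl['k']+1 = 10 → {'k': 9, 'q': 8, 'i': 10}
del 'q' → {'k': 9, 'i': 10}
tbl['y'] = 1 → {'k': 9, 'i': 10, 'y': 1}
tbl['h'] = tbl['k']+4 = 13 → {'k': 9, 'i': 10, 'y': 1, 'h': 13}
tbl['d'] = tbl['y']+3 = 4 → {'k': 9, 'i': 10, 'y': 1, 'h': 13, 'd': 4}
tbl['q'] = tbl['h']+3 = 16 → {'k': 9, 'i': 10, 'y': 1, 'h': 13, 'd': 4, 'q': 16}
tbl['w'] = 8 → {'k': 9, 'i': 10, 'y': 1, 'h': 13, 'd': 4, 'q': 16, 'w': 8}
tbl['q'] = 2 → {'k': 9, 'i': 10, 'y': 1, 'h': 13, 'd': 4, 'q': 2, 'w': 8}
sum of values = 47

47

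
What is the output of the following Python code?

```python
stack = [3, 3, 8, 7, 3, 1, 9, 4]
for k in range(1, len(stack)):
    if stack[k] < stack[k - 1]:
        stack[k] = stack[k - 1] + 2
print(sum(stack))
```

84

k=1: 3>=3, unchanged → [3, 3, 8, 7, 3, 1, 9, 4]
k=2: 8>=3, unchanged → [3, 3, 8, 7, 3, 1, 9, 4]
k=3: 7<8, stack[3] = 8+2 = 10 → [3, 3, 8, 10, 3, 1, 9, 4]
k=4: 3<10, stack[4] = 10+2 = 12 → [3, 3, 8, 10, 12, 1, 9, 4]
k=5: 1<12, stack[5] = 12+2 = 14 → [3, 3, 8, 10, 12, 14, 9, 4]
k=6: 9<14, stack[6] = 14+2 = 16 → [3, 3, 8, 10, 12, 14, 16, 4]
k=7: 4<16, stack[7] = 16+2 = 18 → [3, 3, 8, 10, 12, 14, 16, 18]
sum = 84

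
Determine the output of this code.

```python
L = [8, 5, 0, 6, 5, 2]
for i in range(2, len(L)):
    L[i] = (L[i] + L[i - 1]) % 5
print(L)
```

[8, 5, 0, 1, 1, 3]

i=2: L[2] = (0+5)%5 = 0 → [8, 5, 0, 6, 5, 2]
i=3: L[3] = (6+0)%5 = 1 → [8, 5, 0, 1, 5, 2]
i=4: L[4] = (5+1)%5 = 1 → [8, 5, 0, 1, 1, 2]
i=5: L[5] = (2+1)%5 = 3 → [8, 5, 0, 1, 1, 3]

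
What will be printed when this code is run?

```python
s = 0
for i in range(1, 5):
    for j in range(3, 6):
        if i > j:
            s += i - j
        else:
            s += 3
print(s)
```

34

i=1,j=3: not 1>3, s = 0+3 = 3
i=1,j=4: not 1>4, s = 3+3 = 6
i=1,j=5: not 1>5, s = 6+3 = 9
i=2,j=3: not 2>3, s = 9+3 = 12
i=2,j=4: not 2>4, s = 12+3 = 15
i=2,j=5: not 2>5, s = 15+3 = 18
i=3,j=3: not 3>3, s = 18+3 = 21
i=3,j=4: not 3>4, s = 21+3 = 24
i=3,j=5: not 3>5, s = 24+3 = 27
i=4,j=3: 4>3, s = 27+1 = 28
i=4,j=4: not 4>4, s = 28+3 = 31
i=4,j=5: not 4>5, s = 31+3 = 34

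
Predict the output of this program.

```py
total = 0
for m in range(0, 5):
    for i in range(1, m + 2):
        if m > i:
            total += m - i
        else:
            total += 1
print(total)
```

m=0,i=1: not 0>1, total = 0+1 = 1
m=1,i=1: not 1>1, total = 1+1 = 2
m=1,i=2: not 1>2, total = 2+1 = 3
m=2,i=1: 2>1, total = 3+1 = 4
m=2,i=2: not 2>2, total = 4+1 = 5
m=2,i=3: not 2>3, total = 5+1 = 6
m=3,i=1: 3>1, total = 6+2 = 8
m=3,i=2: 3>2, total = 8+1 = 9
m=3,i=3: not 3>3, total = 9+1 = 10
m=3,i=4: not 3>4, total = 10+1 = 11
m=4,i=1: 4>1, total = 11+3 = 14
m=4,i=2: 4>2, total = 14+2 = 16
m=4,i=3: 4>3, total = 16+1 = 17
m=4,i=4: not 4>4, total = 17+1 = 18
m=4,i=5: not 4>5, total = 18+1 = 19

19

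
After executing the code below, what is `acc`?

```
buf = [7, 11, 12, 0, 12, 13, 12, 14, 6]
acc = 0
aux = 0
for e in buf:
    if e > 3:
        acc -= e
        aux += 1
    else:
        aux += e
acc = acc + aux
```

e=7: >3, acc = 0-7 = -7; aux=1
e=11: >3, acc = (-7)-11 = -18; aux=2
e=12: >3, acc = (-18)-12 = -30; aux=3
e=0: not >3; aux=3
e=12: >3, acc = (-30)-12 = -42; aux=4
e=13: >3, acc = (-42)-13 = -55; aux=5
e=12: >3, acc = (-55)-12 = -67; aux=6
e=14: >3, acc = (-67)-14 = -81; aux=7
e=6: >3, acc = (-81)-6 = -87; aux=8
acc+aux = (-87)+8 = -79

-79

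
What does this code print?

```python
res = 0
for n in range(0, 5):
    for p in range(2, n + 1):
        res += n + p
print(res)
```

n=2,p=2: res = 0+4 = 4
n=3,p=2: res = 4+5 = 9
n=3,p=3: res = 9+6 = 15
n=4,p=2: res = 15+6 = 21
n=4,p=3: res = 21+7 = 28
n=4,p=4: res = 28+8 = 36

36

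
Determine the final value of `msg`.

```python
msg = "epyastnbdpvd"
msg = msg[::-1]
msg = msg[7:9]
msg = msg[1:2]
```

reverse → 'dvpdbntsaype'
slice [7:9] → 'sa'
slice [1:2] → 'a'

'a'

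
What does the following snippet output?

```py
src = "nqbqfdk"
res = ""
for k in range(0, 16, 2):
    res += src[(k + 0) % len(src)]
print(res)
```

nbfkqqdn

k=0: add src[0]='n' → 'n'
k=2: add src[2]='b' → 'nb'
k=4: add src[4]='f' → 'nbf'
k=6: add src[6]='k' → 'nbfk'
k=8: add src[1]='q' → 'nbfkq'
k=10: add src[3]='q' → 'nbfkqq'
k=12: add src[5]='d' → 'nbfkqqd'
k=14: add src[0]='n' → 'nbfkqqdn'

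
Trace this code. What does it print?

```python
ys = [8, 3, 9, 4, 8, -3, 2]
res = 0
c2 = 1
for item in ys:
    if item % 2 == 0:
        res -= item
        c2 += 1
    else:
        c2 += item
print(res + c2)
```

-8

item=8: even, res = 0-8 = -8; c2=2
item=3: not even; c2=5
item=9: not even; c2=14
item=4: even, res = (-8)-4 = -12; c2=15
item=8: even, res = (-12)-8 = -20; c2=16
item=-3: not even; c2=13
item=2: even, res = (-20)-2 = -22; c2=14
res+c2 = (-22)+14 = -8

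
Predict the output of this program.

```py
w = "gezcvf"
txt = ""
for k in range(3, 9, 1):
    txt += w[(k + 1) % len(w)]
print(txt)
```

k=3: add w[4]='v' → 'v'
k=4: add w[5]='f' → 'vf'
k=5: add w[0]='g' → 'vfg'
k=6: add w[1]='e' → 'vfge'
k=7: add w[2]='z' → 'vfgez'
k=8: add w[3]='c' → 'vfgezc'

vfgezc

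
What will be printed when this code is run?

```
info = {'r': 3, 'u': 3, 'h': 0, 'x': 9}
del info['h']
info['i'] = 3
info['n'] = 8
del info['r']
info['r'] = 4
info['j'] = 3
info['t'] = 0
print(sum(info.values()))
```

del 'h' → {'r': 3, 'u': 3, 'x': 9}
info['i'] = 3 → {'r': 3, 'u': 3, 'x': 9, 'i': 3}
info['n'] = 8 → {'r': 3, 'u': 3, 'x': 9, 'i': 3, 'n': 8}
del 'r' → {'u': 3, 'x': 9, 'i': 3, 'n': 8}
info['r'] = 4 → {'u': 3, 'x': 9, 'i': 3, 'n': 8, 'r': 4}
info['j'] = 3 → {'u': 3, 'x': 9, 'i': 3, 'n': 8, 'r': 4, 'j': 3}
info['t'] = 0 → {'u': 3, 'x': 9, 'i': 3, 'n': 8, 'r': 4, 'j': 3, 't': 0}
sum of values = 30

30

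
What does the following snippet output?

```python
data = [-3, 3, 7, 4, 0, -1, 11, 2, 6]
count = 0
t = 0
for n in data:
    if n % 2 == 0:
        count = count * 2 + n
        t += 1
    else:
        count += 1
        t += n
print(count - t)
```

77

n=-3: not even, count = 0+1 = 1; t=-3
n=3: not even, count = 1+1 = 2; t=0
n=7: not even, count = 2+1 = 3; t=7
n=4: even, count = 3*2+4 = 10; t=8
n=0: even, count = 10*2+0 = 20; t=9
n=-1: not even, count = 20+1 = 21; t=8
n=11: not even, count = 21+1 = 22; t=19
n=2: even, count = 22*2+2 = 46; t=20
n=6: even, count = 46*2+6 = 98; t=21
count-t = 98-21 = 77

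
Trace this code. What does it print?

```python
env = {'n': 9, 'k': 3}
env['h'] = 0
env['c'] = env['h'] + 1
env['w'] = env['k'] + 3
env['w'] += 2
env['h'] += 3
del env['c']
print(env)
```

{'n': 9, 'k': 3, 'h': 3, 'w': 8}

env['h'] = 0 → {'n': 9, 'k': 3, 'h': 0}
env['c'] = env['h']+1 = 1 → {'n': 9, 'k': 3, 'h': 0, 'c': 1}
env['w'] = env['k']+3 = 6 → {'n': 9, 'k': 3, 'h': 0, 'c': 1, 'w': 6}
env['w'] = 6+2 = 8 → {'n': 9, 'k': 3, 'h': 0, 'c': 1, 'w': 8}
env['h'] = 0+3 = 3 → {'n': 9, 'k': 3, 'h': 3, 'c': 1, 'w': 8}
del 'c' → {'n': 9, 'k': 3, 'h': 3, 'w': 8}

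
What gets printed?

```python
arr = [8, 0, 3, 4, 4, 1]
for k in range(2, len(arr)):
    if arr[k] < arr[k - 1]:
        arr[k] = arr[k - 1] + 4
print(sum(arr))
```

k=2: 3>=0, unchanged → [8, 0, 3, 4, 4, 1]
k=3: 4>=3, unchanged → [8, 0, 3, 4, 4, 1]
k=4: 4>=4, unchanged → [8, 0, 3, 4, 4, 1]
k=5: 1<4, arr[5] = 4+4 = 8 → [8, 0, 3, 4, 4, 8]
sum = 27

27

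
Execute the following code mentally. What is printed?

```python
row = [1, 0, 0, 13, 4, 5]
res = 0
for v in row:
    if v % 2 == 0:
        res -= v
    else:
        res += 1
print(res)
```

v=1: not even, res = 0+1 = 1
v=0: even, res = 1-0 = 1
v=0: even, res = 1-0 = 1
v=13: not even, res = 1+1 = 2
v=4: even, res = 2-4 = -2
v=5: not even, res = (-2)+1 = -1

-1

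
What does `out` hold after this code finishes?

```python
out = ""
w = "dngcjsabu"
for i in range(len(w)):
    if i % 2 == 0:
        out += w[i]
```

'dgjau'

i=0: add 'd' → 'd'
i=1: skip
i=2: add 'g' → 'dg'
i=3: skip
i=4: add 'j' → 'dgj'
i=5: skip
i=6: add 'a' → 'dgja'
i=7: skip
i=8: add 'u' → 'dgjau'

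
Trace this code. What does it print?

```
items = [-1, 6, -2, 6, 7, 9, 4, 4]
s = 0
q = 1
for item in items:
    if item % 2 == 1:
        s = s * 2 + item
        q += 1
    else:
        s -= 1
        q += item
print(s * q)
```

110

item=-1: odd, s = 0*2+(-1) = -1; q=2
item=6: not odd, s = (-1)-1 = -2; q=8
item=-2: not odd, s = (-2)-1 = -3; q=6
item=6: not odd, s = (-3)-1 = -4; q=12
item=7: odd, s = (-4)*2+7 = -1; q=13
item=9: odd, s = (-1)*2+9 = 7; q=14
item=4: not odd, s = 7-1 = 6; q=18
item=4: not odd, s = 6-1 = 5; q=22
s*q = 5*22 = 110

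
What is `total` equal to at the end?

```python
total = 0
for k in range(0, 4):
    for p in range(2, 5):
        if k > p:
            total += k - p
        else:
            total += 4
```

k=0,p=2: not 0>2, total = 0+4 = 4
k=0,p=3: not 0>3, total = 4+4 = 8
k=0,p=4: not 0>4, total = 8+4 = 12
k=1,p=2: not 1>2, total = 12+4 = 16
k=1,p=3: not 1>3, total = 16+4 = 20
k=1,p=4: not 1>4, total = 20+4 = 24
k=2,p=2: not 2>2, total = 24+4 = 28
k=2,p=3: not 2>3, total = 28+4 = 32
k=2,p=4: not 2>4, total = 32+4 = 36
k=3,p=2: 3>2, total = 36+1 = 37
k=3,p=3: not 3>3, total = 37+4 = 41
k=3,p=4: not 3>4, total = 41+4 = 45

45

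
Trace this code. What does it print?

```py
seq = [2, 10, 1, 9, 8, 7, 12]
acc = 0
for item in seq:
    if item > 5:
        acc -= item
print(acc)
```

-46

item=2: not >5
item=10: >5, acc = 0-10 = -10
item=1: not >5
item=9: >5, acc = (-10)-9 = -19
item=8: >5, acc = (-19)-8 = -27
item=7: >5, acc = (-27)-7 = -34
item=12: >5, acc = (-34)-12 = -46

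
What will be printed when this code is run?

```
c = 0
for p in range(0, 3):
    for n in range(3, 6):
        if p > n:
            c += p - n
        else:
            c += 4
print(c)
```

36

p=0,n=3: not 0>3, c = 0+4 = 4
p=0,n=4: not 0>4, c = 4+4 = 8
p=0,n=5: not 0>5, c = 8+4 = 12
p=1,n=3: not 1>3, c = 12+4 = 16
p=1,n=4: not 1>4, c = 16+4 = 20
p=1,n=5: not 1>5, c = 20+4 = 24
p=2,n=3: not 2>3, c = 24+4 = 28
p=2,n=4: not 2>4, c = 28+4 = 32
p=2,n=5: not 2>5, c = 32+4 = 36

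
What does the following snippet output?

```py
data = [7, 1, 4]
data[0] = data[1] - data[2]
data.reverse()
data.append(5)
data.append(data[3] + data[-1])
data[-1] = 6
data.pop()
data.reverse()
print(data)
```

[5, -3, 1, 4]

data[0] = data[1]-data[2] = 1-4 = -3 → [-3, 1, 4]
reverse → [4, 1, -3]
append 5 → [4, 1, -3, 5]
append data[3]+data[-1] = 5+5 = 10 → [4, 1, -3, 5, 10]
data[-1] = 6 → [4, 1, -3, 5, 6]
pop() removes 6 → [4, 1, -3, 5]
reverse → [5, -3, 1, 4]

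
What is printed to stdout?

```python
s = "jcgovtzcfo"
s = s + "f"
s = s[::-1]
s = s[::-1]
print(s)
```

+ 'f' → 'jcgovtzcfof'
reverse → 'fofcztvogcj'
reverse → 'jcgovtzcfof'

jcgovtzcfof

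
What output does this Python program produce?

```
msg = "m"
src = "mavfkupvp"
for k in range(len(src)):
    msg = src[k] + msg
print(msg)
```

k=0: prepend 'm' → 'mm'
k=1: prepend 'a' → 'amm'
k=2: prepend 'v' → 'vamm'
k=3: prepend 'f' → 'fvamm'
k=4: prepend 'k' → 'kfvamm'
k=5: prepend 'u' → 'ukfvamm'
k=6: prepend 'p' → 'pukfvamm'
k=7: prepend 'v' → 'vpukfvamm'
k=8: prepend 'p' → 'pvpukfvamm'

pvpukfvamm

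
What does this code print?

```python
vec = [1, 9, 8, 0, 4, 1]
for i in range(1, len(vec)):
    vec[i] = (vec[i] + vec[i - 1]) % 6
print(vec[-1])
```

5

i=1: vec[1] = (9+1)%6 = 4 → [1, 4, 8, 0, 4, 1]
i=2: vec[2] = (8+4)%6 = 0 → [1, 4, 0, 0, 4, 1]
i=3: vec[3] = (0+0)%6 = 0 → [1, 4, 0, 0, 4, 1]
i=4: vec[4] = (4+0)%6 = 4 → [1, 4, 0, 0, 4, 1]
i=5: vec[5] = (1+4)%6 = 5 → [1, 4, 0, 0, 4, 5]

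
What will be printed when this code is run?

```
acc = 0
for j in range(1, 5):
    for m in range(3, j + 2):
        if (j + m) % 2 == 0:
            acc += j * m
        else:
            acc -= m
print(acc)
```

10

j=2,m=3: odd sum, acc = 0-3 = -3
j=3,m=3: even sum, acc = (-3)+9 = 6
j=3,m=4: odd sum, acc = 6-4 = 2
j=4,m=3: odd sum, acc = 2-3 = -1
j=4,m=4: even sum, acc = (-1)+16 = 15
j=4,m=5: odd sum, acc = 15-5 = 10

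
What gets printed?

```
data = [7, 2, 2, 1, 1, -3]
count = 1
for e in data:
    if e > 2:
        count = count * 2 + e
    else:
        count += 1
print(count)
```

e=7: >2, count = 1*2+7 = 9
e=2: not >2, count = 9+1 = 10
e=2: not >2, count = 10+1 = 11
e=1: not >2, count = 11+1 = 12
e=1: not >2, count = 12+1 = 13
e=-3: not >2, count = 13+1 = 14

14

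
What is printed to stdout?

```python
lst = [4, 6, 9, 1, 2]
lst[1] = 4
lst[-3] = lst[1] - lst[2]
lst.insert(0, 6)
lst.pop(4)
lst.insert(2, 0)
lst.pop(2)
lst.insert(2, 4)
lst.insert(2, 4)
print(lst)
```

[6, 4, 4, 4, 4, -5, 2]

lst[1] = 4 → [4, 4, 9, 1, 2]
lst[-3] = lst[1]-lst[2] = 4-9 = -5 → [4, 4, -5, 1, 2]
insert 6 at 0 → [6, 4, 4, -5, 1, 2]
pop(4) removes 1 → [6, 4, 4, -5, 2]
insert 0 at 2 → [6, 4, 0, 4, -5, 2]
pop(2) removes 0 → [6, 4, 4, -5, 2]
insert 4 at 2 → [6, 4, 4, 4, -5, 2]
insert 4 at 2 → [6, 4, 4, 4, 4, -5, 2]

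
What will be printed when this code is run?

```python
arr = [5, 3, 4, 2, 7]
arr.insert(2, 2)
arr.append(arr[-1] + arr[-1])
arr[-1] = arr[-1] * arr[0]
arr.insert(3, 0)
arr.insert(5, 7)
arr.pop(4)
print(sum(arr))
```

insert 2 at 2 → [5, 3, 2, 4, 2, 7]
append arr[-1]+arr[-1] = 7+7 = 14 → [5, 3, 2, 4, 2, 7, 14]
arr[-1] = arr[-1]*arr[0] = 14*5 = 70 → [5, 3, 2, 4, 2, 7, 70]
insert 0 at 3 → [5, 3, 2, 0, 4, 2, 7, 70]
insert 7 at 5 → [5, 3, 2, 0, 4, 7, 2, 7, 70]
pop(4) removes 4 → [5, 3, 2, 0, 7, 2, 7, 70]
sum = 96

96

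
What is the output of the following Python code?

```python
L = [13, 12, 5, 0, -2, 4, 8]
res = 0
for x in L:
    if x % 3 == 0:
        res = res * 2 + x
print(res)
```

x=13: not %3==0
x=12: %3==0, res = 0*2+12 = 12
x=5: not %3==0
x=0: %3==0, res = 12*2+0 = 24
x=-2: not %3==0
x=4: not %3==0
x=8: not %3==0

24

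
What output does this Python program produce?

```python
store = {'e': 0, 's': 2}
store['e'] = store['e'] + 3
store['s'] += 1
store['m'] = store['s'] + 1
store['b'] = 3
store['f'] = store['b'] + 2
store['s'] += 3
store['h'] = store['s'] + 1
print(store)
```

store['e'] = store['e']+3 = 3 → {'e': 3, 's': 2}
store['s'] = 2+1 = 3 → {'e': 3, 's': 3}
store['m'] = store['s']+1 = 4 → {'e': 3, 's': 3, 'm': 4}
store['b'] = 3 → {'e': 3, 's': 3, 'm': 4, 'b': 3}
store['f'] = store['b']+2 = 5 → {'e': 3, 's': 3, 'm': 4, 'b': 3, 'f': 5}
store['s'] = 3+3 = 6 → {'e': 3, 's': 6, 'm': 4, 'b': 3, 'f': 5}
store['h'] = store['s']+1 = 7 → {'e': 3, 's': 6, 'm': 4, 'b': 3, 'f': 5, 'h': 7}

{'e': 3, 's': 6, 'm': 4, 'b': 3, 'f': 5, 'h': 7}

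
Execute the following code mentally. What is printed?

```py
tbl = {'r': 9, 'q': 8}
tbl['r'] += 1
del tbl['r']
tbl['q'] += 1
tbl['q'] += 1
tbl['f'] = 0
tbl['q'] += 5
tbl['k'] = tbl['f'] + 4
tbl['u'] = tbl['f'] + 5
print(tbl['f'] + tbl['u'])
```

tbl['r'] = 9+1 = 10 → {'r': 10, 'q': 8}
del 'r' → {'q': 8}
tbl['q'] = 8+1 = 9 → {'q': 9}
tbl['q'] = 9+1 = 10 → {'q': 10}
tbl['f'] = 0 → {'q': 10, 'f': 0}
tbl['q'] = 10+5 = 15 → {'q': 15, 'f': 0}
tbl['k'] = tbl['f']+4 = 4 → {'q': 15, 'f': 0, 'k': 4}
tbl['u'] = tbl['f']+5 = 5 → {'q': 15, 'f': 0, 'k': 4, 'u': 5}
tbl['f']+tbl['u'] = 0+5 = 5

5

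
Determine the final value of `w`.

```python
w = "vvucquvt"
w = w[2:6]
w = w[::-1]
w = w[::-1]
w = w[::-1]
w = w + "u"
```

slice [2:6] → 'ucqu'
reverse → 'uqcu'
reverse → 'ucqu'
reverse → 'uqcu'
+ 'u' → 'uqcuu'

'uqcuu'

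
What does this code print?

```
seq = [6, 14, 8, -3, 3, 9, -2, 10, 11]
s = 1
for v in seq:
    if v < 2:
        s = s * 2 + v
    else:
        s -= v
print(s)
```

v=6: not <2, s = 1-6 = -5
v=14: not <2, s = (-5)-14 = -19
v=8: not <2, s = (-19)-8 = -27
v=-3: <2, s = (-27)*2+(-3) = -57
v=3: not <2, s = (-57)-3 = -60
v=9: not <2, s = (-60)-9 = -69
v=-2: <2, s = (-69)*2+(-2) = -140
v=10: not <2, s = (-140)-10 = -150
v=11: not <2, s = (-150)-11 = -161

-161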